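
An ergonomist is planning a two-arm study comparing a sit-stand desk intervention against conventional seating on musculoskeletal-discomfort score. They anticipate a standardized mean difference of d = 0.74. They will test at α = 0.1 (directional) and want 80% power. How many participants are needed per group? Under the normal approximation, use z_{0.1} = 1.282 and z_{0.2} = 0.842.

n = 17 per group

For two independent groups with equal n: n = 2·((z_{α} + z_β) / d)².
z_{α} + z_β = 1.282 + 0.842 = 2.124.
n = 2 × (2.124 / 0.74)² = 2 × 2.870² = 2 × 8.24 = 16.5.
Round up to the next whole participant.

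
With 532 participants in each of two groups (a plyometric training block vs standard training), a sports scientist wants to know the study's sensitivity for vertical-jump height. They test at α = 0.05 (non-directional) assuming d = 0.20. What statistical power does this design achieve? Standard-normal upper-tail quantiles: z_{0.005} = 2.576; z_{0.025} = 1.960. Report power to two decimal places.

For two equal groups, power = Φ(d·√(n/2) − z_{α/2}).
d·√(n/2) = 0.20 × √(532/2) = 0.20 × 16.310 = 3.262.
z_β = 3.262 − 1.960 = 1.302.
Power = Φ(1.302) = 0.904.

power ≈ 0.90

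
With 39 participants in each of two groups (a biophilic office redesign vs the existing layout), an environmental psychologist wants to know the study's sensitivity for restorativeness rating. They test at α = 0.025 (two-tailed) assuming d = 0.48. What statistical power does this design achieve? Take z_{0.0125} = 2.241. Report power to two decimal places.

power ≈ 0.45

For two equal groups, power = Φ(d·√(n/2) − z_{α/2}).
d·√(n/2) = 0.48 × √(39/2) = 0.48 × 4.416 = 2.120.
z_β = 2.120 − 2.241 = -0.121.
Power = Φ(-0.121) = 0.452.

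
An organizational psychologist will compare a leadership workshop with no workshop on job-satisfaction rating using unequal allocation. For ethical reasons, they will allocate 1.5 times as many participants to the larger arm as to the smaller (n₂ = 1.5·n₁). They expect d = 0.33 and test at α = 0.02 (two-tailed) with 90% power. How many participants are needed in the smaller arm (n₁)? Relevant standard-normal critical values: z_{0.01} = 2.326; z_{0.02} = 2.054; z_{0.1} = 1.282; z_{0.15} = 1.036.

With allocation ratio k = n₂/n₁ = 1.5, Var(x̄₁−x̄₂) = σ²(1/n₁ + 1/(k·n₁)) = σ²·(k+1)/(k·n₁).
So n₁ = (1 + 1/k)·((z_{α/2} + z_β)/d)² = 1.667 × (3.608/0.33)².
n₁ = 1.667 × 119.54 = 199.2.
Round up: n₁ = 200, giving n₂ = 1.5 × 200 = 300.

n₁ = 200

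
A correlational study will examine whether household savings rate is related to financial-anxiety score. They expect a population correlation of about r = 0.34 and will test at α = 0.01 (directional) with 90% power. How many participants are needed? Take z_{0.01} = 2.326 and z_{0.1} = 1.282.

n = 107

Fisher's z: C = ½·ln((1+r)/(1−r)) = ½·ln(2.0303) = 0.3541.
n = ((z_{α} + z_β)/C)² + 3.
(2.326 + 1.282) / 0.3541 = 3.608 / 0.3541 = 10.189.
n = 10.189² + 3 = 103.82 + 3 = 106.8.
Round up.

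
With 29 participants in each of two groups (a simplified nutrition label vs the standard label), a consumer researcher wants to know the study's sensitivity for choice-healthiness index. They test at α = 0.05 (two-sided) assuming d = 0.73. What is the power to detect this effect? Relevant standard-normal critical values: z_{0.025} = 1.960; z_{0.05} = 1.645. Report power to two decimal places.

power ≈ 0.79

For two equal groups, power = Φ(d·√(n/2) − z_{α/2}).
d·√(n/2) = 0.73 × √(29/2) = 0.73 × 3.808 = 2.780.
z_β = 2.780 − 1.960 = 0.820.
Power = Φ(0.820) = 0.794.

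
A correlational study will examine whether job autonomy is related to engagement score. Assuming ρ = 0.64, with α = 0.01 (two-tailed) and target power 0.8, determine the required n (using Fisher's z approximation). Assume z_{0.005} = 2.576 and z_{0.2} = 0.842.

n = 24

Fisher's z: C = ½·ln((1+r)/(1−r)) = ½·ln(4.5556) = 0.7582.
n = ((z_{α/2} + z_β)/C)² + 3.
(2.576 + 0.842) / 0.7582 = 3.418 / 0.7582 = 4.508.
n = 4.508² + 3 = 20.32 + 3 = 23.3.
Round up.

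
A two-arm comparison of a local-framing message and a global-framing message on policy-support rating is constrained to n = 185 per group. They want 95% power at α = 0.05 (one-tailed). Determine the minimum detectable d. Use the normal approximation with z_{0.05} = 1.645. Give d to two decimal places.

d_min ≈ 0.34

For two independent groups of n = 185 each: d_min = (z_{α} + z_β)·√(2/n).
z-sum = 1.645 + 1.645 = 3.290.
d_min = 3.290 × √(2/185) = 3.290 × 0.1040 = 0.342.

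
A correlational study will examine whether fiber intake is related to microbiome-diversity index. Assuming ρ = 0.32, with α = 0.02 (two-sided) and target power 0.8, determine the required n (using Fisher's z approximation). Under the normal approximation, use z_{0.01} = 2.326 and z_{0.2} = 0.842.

Fisher's z: C = ½·ln((1+r)/(1−r)) = ½·ln(1.9412) = 0.3316.
n = ((z_{α/2} + z_β)/C)² + 3.
(2.326 + 0.842) / 0.3316 = 3.168 / 0.3316 = 9.554.
n = 9.554² + 3 = 91.27 + 3 = 94.3.
Round up.

n = 95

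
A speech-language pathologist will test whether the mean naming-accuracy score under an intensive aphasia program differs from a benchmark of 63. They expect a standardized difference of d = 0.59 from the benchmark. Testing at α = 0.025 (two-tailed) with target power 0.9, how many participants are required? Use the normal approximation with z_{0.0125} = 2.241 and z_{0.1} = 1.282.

n = 36

For a one-sample test: n = ((z_{α/2} + z_β) / d)².
z_{α/2} + z_β = 2.241 + 1.282 = 3.523.
n = (3.523 / 0.59)² = 5.971² = 35.66.
Round up.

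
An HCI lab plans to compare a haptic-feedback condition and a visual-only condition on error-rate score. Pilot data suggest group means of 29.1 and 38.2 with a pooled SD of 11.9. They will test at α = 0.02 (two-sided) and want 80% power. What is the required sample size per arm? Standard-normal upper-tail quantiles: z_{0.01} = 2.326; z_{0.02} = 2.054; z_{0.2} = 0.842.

Cohen's d = |M₁ − M₂| / SD_pooled = |29.1 − 38.2| / 11.9 = 9.1 / 11.9 = 0.765.
For two independent groups with equal n: n = 2·((z_{α/2} + z_β) / d)².
z_{α/2} + z_β = 2.326 + 0.842 = 3.168.
n = 2 × (3.168 / 0.765)² = 2 × 4.141² = 2 × 17.15 = 34.3.
Round up to the next whole participant.

n = 35 per group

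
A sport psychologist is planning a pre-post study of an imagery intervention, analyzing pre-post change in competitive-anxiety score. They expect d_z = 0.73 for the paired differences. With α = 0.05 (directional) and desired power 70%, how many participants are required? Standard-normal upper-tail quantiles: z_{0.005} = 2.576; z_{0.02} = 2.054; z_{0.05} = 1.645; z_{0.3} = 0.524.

For a paired (one-sample on differences) test: n = ((z_{α} + z_β) / d)².
z_{α} + z_β = 1.645 + 0.524 = 2.169.
n = (2.169 / 0.73)² = 2.971² = 8.83.
Round up.

n = 9 pairs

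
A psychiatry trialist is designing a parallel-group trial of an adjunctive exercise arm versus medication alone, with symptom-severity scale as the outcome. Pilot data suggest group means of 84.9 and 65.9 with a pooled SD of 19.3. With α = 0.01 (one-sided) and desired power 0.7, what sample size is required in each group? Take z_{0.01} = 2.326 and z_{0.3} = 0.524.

Cohen's d = |M₁ − M₂| / SD_pooled = |84.9 − 65.9| / 19.3 = 19.0 / 19.3 = 0.984.
For two independent groups with equal n: n = 2·((z_{α} + z_β) / d)².
z_{α} + z_β = 2.326 + 0.524 = 2.850.
n = 2 × (2.850 / 0.984)² = 2 × 2.896² = 2 × 8.39 = 16.8.
Round up to the next whole participant.

n = 17 per group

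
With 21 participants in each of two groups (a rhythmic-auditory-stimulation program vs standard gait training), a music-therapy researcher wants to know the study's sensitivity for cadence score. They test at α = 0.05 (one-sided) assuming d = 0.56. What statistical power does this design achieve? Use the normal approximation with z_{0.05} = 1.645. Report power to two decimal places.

power ≈ 0.57

For two equal groups, power = Φ(d·√(n/2) − z_{α}).
d·√(n/2) = 0.56 × √(21/2) = 0.56 × 3.240 = 1.815.
z_β = 1.815 − 1.645 = 0.170.
Power = Φ(0.170) = 0.567.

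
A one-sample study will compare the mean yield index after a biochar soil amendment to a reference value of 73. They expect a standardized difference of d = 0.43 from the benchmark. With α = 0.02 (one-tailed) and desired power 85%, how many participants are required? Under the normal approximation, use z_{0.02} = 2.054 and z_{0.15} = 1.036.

For a one-sample test: n = ((z_{α} + z_β) / d)².
z_{α} + z_β = 2.054 + 1.036 = 3.090.
n = (3.090 / 0.43)² = 7.186² = 51.64.
Round up.

n = 52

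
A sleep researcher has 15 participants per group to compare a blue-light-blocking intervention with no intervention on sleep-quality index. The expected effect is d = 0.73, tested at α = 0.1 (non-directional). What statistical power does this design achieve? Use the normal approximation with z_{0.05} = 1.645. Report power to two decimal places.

For two equal groups, power = Φ(d·√(n/2) − z_{α/2}).
d·√(n/2) = 0.73 × √(15/2) = 0.73 × 2.739 = 1.999.
z_β = 1.999 − 1.645 = 0.354.
Power = Φ(0.354) = 0.638.

power ≈ 0.64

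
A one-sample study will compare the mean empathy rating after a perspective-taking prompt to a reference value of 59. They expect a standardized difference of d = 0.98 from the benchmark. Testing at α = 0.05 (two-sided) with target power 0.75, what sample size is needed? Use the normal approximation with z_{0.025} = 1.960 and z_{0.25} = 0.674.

n = 8

For a one-sample test: n = ((z_{α/2} + z_β) / d)².
z_{α/2} + z_β = 1.960 + 0.674 = 2.634.
n = (2.634 / 0.98)² = 2.688² = 7.22.
Round up.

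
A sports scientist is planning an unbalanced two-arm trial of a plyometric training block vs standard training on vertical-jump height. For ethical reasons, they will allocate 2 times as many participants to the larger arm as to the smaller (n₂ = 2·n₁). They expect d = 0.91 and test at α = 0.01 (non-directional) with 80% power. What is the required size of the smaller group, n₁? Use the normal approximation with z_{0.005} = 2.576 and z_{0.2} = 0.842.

n₁ = 22

With allocation ratio k = n₂/n₁ = 2, Var(x̄₁−x̄₂) = σ²(1/n₁ + 1/(k·n₁)) = σ²·(k+1)/(k·n₁).
So n₁ = (1 + 1/k)·((z_{α/2} + z_β)/d)² = 1.500 × (3.418/0.91)².
n₁ = 1.500 × 14.11 = 21.2.
Round up: n₁ = 22, giving n₂ = 2 × 22 = 44.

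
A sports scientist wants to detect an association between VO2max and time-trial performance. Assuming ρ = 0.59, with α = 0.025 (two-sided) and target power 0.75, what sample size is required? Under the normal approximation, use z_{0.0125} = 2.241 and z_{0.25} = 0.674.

Fisher's z: C = ½·ln((1+r)/(1−r)) = ½·ln(3.8780) = 0.6777.
n = ((z_{α/2} + z_β)/C)² + 3.
(2.241 + 0.674) / 0.6777 = 2.915 / 0.6777 = 4.301.
n = 4.301² + 3 = 18.50 + 3 = 21.5.
Round up.

n = 22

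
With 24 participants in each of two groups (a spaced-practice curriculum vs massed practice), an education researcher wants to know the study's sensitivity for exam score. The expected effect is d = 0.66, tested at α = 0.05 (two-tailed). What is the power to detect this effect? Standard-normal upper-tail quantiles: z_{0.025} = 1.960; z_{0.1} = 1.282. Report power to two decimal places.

power ≈ 0.63

For two equal groups, power = Φ(d·√(n/2) − z_{α/2}).
d·√(n/2) = 0.66 × √(24/2) = 0.66 × 3.464 = 2.286.
z_β = 2.286 − 1.960 = 0.326.
Power = Φ(0.326) = 0.628.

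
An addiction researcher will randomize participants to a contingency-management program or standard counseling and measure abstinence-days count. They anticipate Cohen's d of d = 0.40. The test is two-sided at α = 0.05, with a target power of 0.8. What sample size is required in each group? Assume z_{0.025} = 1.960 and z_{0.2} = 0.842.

For two independent groups with equal n: n = 2·((z_{α/2} + z_β) / d)².
z_{α/2} + z_β = 1.960 + 0.842 = 2.802.
n = 2 × (2.802 / 0.40)² = 2 × 7.005² = 2 × 49.07 = 98.1.
Round up to the next whole participant.

n = 99 per group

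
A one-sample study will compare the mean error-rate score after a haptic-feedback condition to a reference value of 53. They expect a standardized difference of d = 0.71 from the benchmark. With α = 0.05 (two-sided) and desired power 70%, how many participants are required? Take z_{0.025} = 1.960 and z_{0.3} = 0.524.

For a one-sample test: n = ((z_{α/2} + z_β) / d)².
z_{α/2} + z_β = 1.960 + 0.524 = 2.484.
n = (2.484 / 0.71)² = 3.499² = 12.24.
Round up.

n = 13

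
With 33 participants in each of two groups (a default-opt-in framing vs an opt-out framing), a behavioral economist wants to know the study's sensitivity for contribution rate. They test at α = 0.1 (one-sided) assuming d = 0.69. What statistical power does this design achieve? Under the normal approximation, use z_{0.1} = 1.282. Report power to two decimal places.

power ≈ 0.94

For two equal groups, power = Φ(d·√(n/2) − z_{α}).
d·√(n/2) = 0.69 × √(33/2) = 0.69 × 4.062 = 2.803.
z_β = 2.803 − 1.282 = 1.521.
Power = Φ(1.521) = 0.936.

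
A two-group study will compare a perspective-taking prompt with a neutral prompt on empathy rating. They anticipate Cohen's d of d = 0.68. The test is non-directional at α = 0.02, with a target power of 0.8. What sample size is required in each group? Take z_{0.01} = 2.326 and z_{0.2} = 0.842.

n = 44 per group

For two independent groups with equal n: n = 2·((z_{α/2} + z_β) / d)².
z_{α/2} + z_β = 2.326 + 0.842 = 3.168.
n = 2 × (3.168 / 0.68)² = 2 × 4.659² = 2 × 21.70 = 43.4.
Round up to the next whole participant.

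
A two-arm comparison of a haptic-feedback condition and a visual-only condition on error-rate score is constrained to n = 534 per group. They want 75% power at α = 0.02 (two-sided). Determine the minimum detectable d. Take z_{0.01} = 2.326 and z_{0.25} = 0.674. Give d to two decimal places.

d_min ≈ 0.18

For two independent groups of n = 534 each: d_min = (z_{α/2} + z_β)·√(2/n).
z-sum = 2.326 + 0.674 = 3.000.
d_min = 3.000 × √(2/534) = 3.000 × 0.0612 = 0.184.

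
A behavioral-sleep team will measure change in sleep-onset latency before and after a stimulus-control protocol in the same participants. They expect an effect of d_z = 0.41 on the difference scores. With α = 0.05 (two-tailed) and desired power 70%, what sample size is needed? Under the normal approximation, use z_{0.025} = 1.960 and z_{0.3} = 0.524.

n = 37 pairs

For a paired (one-sample on differences) test: n = ((z_{α/2} + z_β) / d)².
z_{α/2} + z_β = 1.960 + 0.524 = 2.484.
n = (2.484 / 0.41)² = 6.059² = 36.71.
Round up.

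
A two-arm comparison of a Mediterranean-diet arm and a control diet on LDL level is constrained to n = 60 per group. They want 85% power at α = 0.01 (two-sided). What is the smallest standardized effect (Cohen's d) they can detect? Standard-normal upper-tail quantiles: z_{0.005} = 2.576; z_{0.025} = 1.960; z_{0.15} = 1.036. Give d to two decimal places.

For two independent groups of n = 60 each: d_min = (z_{α/2} + z_β)·√(2/n).
z-sum = 2.576 + 1.036 = 3.612.
d_min = 3.612 × √(2/60) = 3.612 × 0.1826 = 0.659.

d_min ≈ 0.66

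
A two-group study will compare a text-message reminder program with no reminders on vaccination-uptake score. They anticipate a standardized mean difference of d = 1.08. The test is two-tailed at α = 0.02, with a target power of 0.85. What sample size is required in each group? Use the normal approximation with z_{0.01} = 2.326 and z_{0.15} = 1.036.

For two independent groups with equal n: n = 2·((z_{α/2} + z_β) / d)².
z_{α/2} + z_β = 2.326 + 1.036 = 3.362.
n = 2 × (3.362 / 1.08)² = 2 × 3.113² = 2 × 9.69 = 19.4.
Round up to the next whole participant.

n = 20 per group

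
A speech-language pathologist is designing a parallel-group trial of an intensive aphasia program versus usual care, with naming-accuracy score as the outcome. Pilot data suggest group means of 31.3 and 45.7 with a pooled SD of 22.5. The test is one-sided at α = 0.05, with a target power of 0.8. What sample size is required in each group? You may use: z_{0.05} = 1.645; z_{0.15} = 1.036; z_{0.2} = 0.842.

Cohen's d = |M₁ − M₂| / SD_pooled = |31.3 − 45.7| / 22.5 = 14.4 / 22.5 = 0.640.
For two independent groups with equal n: n = 2·((z_{α} + z_β) / d)².
z_{α} + z_β = 1.645 + 0.842 = 2.487.
n = 2 × (2.487 / 0.640)² = 2 × 3.886² = 2 × 15.10 = 30.2.
Round up to the next whole participant.

n = 31 per group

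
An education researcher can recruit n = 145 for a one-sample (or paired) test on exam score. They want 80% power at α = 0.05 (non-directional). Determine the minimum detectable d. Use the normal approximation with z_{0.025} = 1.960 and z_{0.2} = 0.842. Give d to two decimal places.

d_min ≈ 0.23

For a single sample (or paired design) of n = 145: d_min = (z_{α/2} + z_β)/√n.
z-sum = 1.960 + 0.842 = 2.802.
d_min = 2.802 / √145 = 2.802 / 12.042 = 0.233.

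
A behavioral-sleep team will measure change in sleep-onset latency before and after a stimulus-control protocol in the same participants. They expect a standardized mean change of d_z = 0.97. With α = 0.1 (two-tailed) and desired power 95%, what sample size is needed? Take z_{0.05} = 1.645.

For a paired (one-sample on differences) test: n = ((z_{α/2} + z_β) / d)².
z_{α/2} + z_β = 1.645 + 1.645 = 3.290.
n = (3.290 / 0.97)² = 3.392² = 11.50.
Round up.

n = 12 pairs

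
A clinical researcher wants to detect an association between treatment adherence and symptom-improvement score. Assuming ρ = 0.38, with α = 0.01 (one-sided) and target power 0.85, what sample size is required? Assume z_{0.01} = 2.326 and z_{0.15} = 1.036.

n = 74

Fisher's z: C = ½·ln((1+r)/(1−r)) = ½·ln(2.2258) = 0.4001.
n = ((z_{α} + z_β)/C)² + 3.
(2.326 + 1.036) / 0.4001 = 3.362 / 0.4001 = 8.403.
n = 8.403² + 3 = 70.61 + 3 = 73.6.
Round up.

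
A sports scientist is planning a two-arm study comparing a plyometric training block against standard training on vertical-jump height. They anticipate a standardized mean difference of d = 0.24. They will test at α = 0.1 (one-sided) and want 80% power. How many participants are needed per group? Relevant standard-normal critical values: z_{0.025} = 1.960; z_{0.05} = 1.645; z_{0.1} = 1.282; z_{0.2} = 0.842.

For two independent groups with equal n: n = 2·((z_{α} + z_β) / d)².
z_{α} + z_β = 1.282 + 0.842 = 2.124.
n = 2 × (2.124 / 0.24)² = 2 × 8.850² = 2 × 78.32 = 156.6.
Round up to the next whole participant.

n = 157 per group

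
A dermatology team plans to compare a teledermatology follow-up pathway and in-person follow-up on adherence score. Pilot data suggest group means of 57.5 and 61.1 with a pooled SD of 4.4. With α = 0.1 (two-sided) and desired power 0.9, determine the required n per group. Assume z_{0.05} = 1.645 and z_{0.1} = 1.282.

Cohen's d = |M₁ − M₂| / SD_pooled = |57.5 − 61.1| / 4.4 = 3.6 / 4.4 = 0.818.
For two independent groups with equal n: n = 2·((z_{α/2} + z_β) / d)².
z_{α/2} + z_β = 1.645 + 1.282 = 2.927.
n = 2 × (2.927 / 0.818)² = 2 × 3.578² = 2 × 12.80 = 25.6.
Round up to the next whole participant.

n = 26 per group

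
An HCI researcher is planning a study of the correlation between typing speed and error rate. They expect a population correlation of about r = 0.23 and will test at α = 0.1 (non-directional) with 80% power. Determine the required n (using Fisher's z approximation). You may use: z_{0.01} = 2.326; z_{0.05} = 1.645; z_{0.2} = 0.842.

Fisher's z: C = ½·ln((1+r)/(1−r)) = ½·ln(1.5974) = 0.2342.
n = ((z_{α/2} + z_β)/C)² + 3.
(1.645 + 0.842) / 0.2342 = 2.487 / 0.2342 = 10.619.
n = 10.619² + 3 = 112.77 + 3 = 115.8.
Round up.

n = 116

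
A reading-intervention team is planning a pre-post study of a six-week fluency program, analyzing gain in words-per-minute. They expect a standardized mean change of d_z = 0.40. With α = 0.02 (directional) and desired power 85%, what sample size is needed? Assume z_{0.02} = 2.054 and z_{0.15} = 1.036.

n = 60 pairs

For a paired (one-sample on differences) test: n = ((z_{α} + z_β) / d)².
z_{α} + z_β = 2.054 + 1.036 = 3.090.
n = (3.090 / 0.40)² = 7.725² = 59.68.
Round up.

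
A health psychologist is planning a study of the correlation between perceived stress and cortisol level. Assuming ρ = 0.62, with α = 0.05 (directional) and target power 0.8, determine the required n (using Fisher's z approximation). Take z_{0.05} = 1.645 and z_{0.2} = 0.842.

Fisher's z: C = ½·ln((1+r)/(1−r)) = ½·ln(4.2632) = 0.7250.
n = ((z_{α} + z_β)/C)² + 3.
(1.645 + 0.842) / 0.7250 = 2.487 / 0.7250 = 3.430.
n = 3.430² + 3 = 11.77 + 3 = 14.8.
Round up.

n = 15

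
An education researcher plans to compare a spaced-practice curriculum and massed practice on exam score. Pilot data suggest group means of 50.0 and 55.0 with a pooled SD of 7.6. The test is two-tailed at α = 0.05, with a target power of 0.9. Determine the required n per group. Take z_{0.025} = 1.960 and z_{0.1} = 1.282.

n = 49 per group

Cohen's d = |M₁ − M₂| / SD_pooled = |50.0 − 55.0| / 7.6 = 5.0 / 7.6 = 0.658.
For two independent groups with equal n: n = 2·((z_{α/2} + z_β) / d)².
z_{α/2} + z_β = 1.960 + 1.282 = 3.242.
n = 2 × (3.242 / 0.658)² = 2 × 4.927² = 2 × 24.28 = 48.6.
Round up to the next whole participant.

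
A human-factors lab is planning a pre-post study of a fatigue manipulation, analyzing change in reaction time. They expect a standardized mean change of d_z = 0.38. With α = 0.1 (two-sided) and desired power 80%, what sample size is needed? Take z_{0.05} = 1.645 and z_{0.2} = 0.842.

For a paired (one-sample on differences) test: n = ((z_{α/2} + z_β) / d)².
z_{α/2} + z_β = 1.645 + 0.842 = 2.487.
n = (2.487 / 0.38)² = 6.545² = 42.83.
Round up.

n = 43 pairs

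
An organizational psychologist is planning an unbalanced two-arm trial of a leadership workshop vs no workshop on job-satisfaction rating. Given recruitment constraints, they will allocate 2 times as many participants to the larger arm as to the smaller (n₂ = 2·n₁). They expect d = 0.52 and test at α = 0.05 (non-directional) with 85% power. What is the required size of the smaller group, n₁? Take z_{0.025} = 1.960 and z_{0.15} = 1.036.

n₁ = 50

With allocation ratio k = n₂/n₁ = 2, Var(x̄₁−x̄₂) = σ²(1/n₁ + 1/(k·n₁)) = σ²·(k+1)/(k·n₁).
So n₁ = (1 + 1/k)·((z_{α/2} + z_β)/d)² = 1.500 × (2.996/0.52)².
n₁ = 1.500 × 33.20 = 49.8.
Round up: n₁ = 50, giving n₂ = 2 × 50 = 100.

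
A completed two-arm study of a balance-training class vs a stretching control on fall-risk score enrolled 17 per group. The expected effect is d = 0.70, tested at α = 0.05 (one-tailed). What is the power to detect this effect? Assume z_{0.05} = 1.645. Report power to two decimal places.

power ≈ 0.65

For two equal groups, power = Φ(d·√(n/2) − z_{α}).
d·√(n/2) = 0.70 × √(17/2) = 0.70 × 2.915 = 2.041.
z_β = 2.041 − 1.645 = 0.396.
Power = Φ(0.396) = 0.654.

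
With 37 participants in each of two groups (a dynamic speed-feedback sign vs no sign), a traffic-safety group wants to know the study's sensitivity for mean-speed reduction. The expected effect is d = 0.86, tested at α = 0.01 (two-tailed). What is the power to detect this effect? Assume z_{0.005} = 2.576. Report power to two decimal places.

power ≈ 0.87

For two equal groups, power = Φ(d·√(n/2) − z_{α/2}).
d·√(n/2) = 0.86 × √(37/2) = 0.86 × 4.301 = 3.699.
z_β = 3.699 − 2.576 = 1.123.
Power = Φ(1.123) = 0.869.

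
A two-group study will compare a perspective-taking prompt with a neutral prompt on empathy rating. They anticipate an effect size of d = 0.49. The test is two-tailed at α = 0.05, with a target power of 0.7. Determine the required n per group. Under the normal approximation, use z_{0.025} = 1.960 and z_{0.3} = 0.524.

n = 52 per group

For two independent groups with equal n: n = 2·((z_{α/2} + z_β) / d)².
z_{α/2} + z_β = 1.960 + 0.524 = 2.484.
n = 2 × (2.484 / 0.49)² = 2 × 5.069² = 2 × 25.70 = 51.4.
Round up to the next whole participant.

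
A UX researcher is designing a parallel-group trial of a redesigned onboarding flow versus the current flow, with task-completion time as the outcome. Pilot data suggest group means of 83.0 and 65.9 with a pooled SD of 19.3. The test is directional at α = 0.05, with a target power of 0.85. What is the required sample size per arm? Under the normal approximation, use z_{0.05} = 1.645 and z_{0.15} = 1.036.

n = 19 per group

Cohen's d = |M₁ − M₂| / SD_pooled = |83.0 − 65.9| / 19.3 = 17.1 / 19.3 = 0.886.
For two independent groups with equal n: n = 2·((z_{α} + z_β) / d)².
z_{α} + z_β = 1.645 + 1.036 = 2.681.
n = 2 × (2.681 / 0.886)² = 2 × 3.026² = 2 × 9.16 = 18.3.
Round up to the next whole participant.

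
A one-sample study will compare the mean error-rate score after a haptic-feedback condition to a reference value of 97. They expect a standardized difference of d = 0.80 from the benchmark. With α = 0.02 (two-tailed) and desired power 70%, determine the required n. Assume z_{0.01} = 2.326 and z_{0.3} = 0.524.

n = 13

For a one-sample test: n = ((z_{α/2} + z_β) / d)².
z_{α/2} + z_β = 2.326 + 0.524 = 2.850.
n = (2.850 / 0.80)² = 3.562² = 12.69.
Round up.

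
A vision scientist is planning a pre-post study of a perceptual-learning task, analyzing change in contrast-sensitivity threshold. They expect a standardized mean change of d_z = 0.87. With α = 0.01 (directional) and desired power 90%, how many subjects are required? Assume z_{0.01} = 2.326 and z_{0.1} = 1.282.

For a paired (one-sample on differences) test: n = ((z_{α} + z_β) / d)².
z_{α} + z_β = 2.326 + 1.282 = 3.608.
n = (3.608 / 0.87)² = 4.147² = 17.20.
Round up.

n = 18 pairs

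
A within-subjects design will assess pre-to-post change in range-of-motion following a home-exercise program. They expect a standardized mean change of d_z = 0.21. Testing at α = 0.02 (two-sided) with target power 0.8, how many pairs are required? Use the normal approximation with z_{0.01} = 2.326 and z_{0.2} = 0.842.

n = 228 pairs

For a paired (one-sample on differences) test: n = ((z_{α/2} + z_β) / d)².
z_{α/2} + z_β = 2.326 + 0.842 = 3.168.
n = (3.168 / 0.21)² = 15.086² = 227.58.
Round up.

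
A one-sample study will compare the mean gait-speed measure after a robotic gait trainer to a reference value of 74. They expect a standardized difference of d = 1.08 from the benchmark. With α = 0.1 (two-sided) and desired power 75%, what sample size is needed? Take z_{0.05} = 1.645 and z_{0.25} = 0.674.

n = 5

For a one-sample test: n = ((z_{α/2} + z_β) / d)².
z_{α/2} + z_β = 1.645 + 0.674 = 2.319.
n = (2.319 / 1.08)² = 2.147² = 4.61.
Round up.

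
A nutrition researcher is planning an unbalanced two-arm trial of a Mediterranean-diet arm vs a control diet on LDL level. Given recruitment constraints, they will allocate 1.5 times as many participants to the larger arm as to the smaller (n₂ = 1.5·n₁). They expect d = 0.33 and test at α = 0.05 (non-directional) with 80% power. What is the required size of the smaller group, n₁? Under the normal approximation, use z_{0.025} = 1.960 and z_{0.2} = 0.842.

With allocation ratio k = n₂/n₁ = 1.5, Var(x̄₁−x̄₂) = σ²(1/n₁ + 1/(k·n₁)) = σ²·(k+1)/(k·n₁).
So n₁ = (1 + 1/k)·((z_{α/2} + z_β)/d)² = 1.667 × (2.802/0.33)².
n₁ = 1.667 × 72.10 = 120.2.
Round up: n₁ = 121, giving n₂ = ⌈1.5 × 121⌉ = ⌈181.5⌉ = 182.

n₁ = 121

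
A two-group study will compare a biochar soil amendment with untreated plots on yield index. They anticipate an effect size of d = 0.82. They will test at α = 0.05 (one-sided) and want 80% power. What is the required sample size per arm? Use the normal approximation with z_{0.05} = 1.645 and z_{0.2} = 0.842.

For two independent groups with equal n: n = 2·((z_{α} + z_β) / d)².
z_{α} + z_β = 1.645 + 0.842 = 2.487.
n = 2 × (2.487 / 0.82)² = 2 × 3.033² = 2 × 9.20 = 18.4.
Round up to the next whole participant.

n = 19 per group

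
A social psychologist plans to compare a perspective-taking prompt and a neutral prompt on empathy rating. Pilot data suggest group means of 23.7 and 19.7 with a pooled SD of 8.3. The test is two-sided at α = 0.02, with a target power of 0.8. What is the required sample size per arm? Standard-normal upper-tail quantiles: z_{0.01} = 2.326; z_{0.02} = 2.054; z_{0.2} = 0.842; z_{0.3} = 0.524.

n = 87 per group

Cohen's d = |M₁ − M₂| / SD_pooled = |23.7 − 19.7| / 8.3 = 4.0 / 8.3 = 0.482.
For two independent groups with equal n: n = 2·((z_{α/2} + z_β) / d)².
z_{α/2} + z_β = 2.326 + 0.842 = 3.168.
n = 2 × (3.168 / 0.482)² = 2 × 6.573² = 2 × 43.20 = 86.4.
Round up to the next whole participant.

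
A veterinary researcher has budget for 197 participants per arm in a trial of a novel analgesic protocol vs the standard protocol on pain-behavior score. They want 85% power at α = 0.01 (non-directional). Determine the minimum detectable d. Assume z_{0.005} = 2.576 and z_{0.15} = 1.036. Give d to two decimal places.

d_min ≈ 0.36

For two independent groups of n = 197 each: d_min = (z_{α/2} + z_β)·√(2/n).
z-sum = 2.576 + 1.036 = 3.612.
d_min = 3.612 × √(2/197) = 3.612 × 0.1008 = 0.364.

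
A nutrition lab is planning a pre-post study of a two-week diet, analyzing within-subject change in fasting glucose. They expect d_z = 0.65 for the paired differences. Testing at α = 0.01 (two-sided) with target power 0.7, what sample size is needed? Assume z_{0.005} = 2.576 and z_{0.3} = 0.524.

n = 23 pairs

For a paired (one-sample on differences) test: n = ((z_{α/2} + z_β) / d)².
z_{α/2} + z_β = 2.576 + 0.524 = 3.100.
n = (3.100 / 0.65)² = 4.769² = 22.75.
Round up.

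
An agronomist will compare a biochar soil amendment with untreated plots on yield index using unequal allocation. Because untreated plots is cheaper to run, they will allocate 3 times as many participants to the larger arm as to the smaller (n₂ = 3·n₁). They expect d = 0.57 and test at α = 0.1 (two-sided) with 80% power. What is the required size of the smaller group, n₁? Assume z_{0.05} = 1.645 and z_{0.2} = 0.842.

With allocation ratio k = n₂/n₁ = 3, Var(x̄₁−x̄₂) = σ²(1/n₁ + 1/(k·n₁)) = σ²·(k+1)/(k·n₁).
So n₁ = (1 + 1/k)·((z_{α/2} + z_β)/d)² = 1.333 × (2.487/0.57)².
n₁ = 1.333 × 19.04 = 25.4.
Round up: n₁ = 26, giving n₂ = 3 × 26 = 78.

n₁ = 26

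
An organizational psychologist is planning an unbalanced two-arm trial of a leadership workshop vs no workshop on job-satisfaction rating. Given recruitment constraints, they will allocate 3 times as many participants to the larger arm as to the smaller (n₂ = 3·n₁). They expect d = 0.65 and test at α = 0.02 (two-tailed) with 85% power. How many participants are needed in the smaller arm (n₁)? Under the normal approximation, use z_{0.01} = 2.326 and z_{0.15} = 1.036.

With allocation ratio k = n₂/n₁ = 3, Var(x̄₁−x̄₂) = σ²(1/n₁ + 1/(k·n₁)) = σ²·(k+1)/(k·n₁).
So n₁ = (1 + 1/k)·((z_{α/2} + z_β)/d)² = 1.333 × (3.362/0.65)².
n₁ = 1.333 × 26.75 = 35.7.
Round up: n₁ = 36, giving n₂ = 3 × 36 = 108.

n₁ = 36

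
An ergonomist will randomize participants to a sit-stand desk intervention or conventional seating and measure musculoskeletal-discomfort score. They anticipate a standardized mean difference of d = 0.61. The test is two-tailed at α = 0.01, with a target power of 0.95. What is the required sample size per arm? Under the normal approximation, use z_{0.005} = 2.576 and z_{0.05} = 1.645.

For two independent groups with equal n: n = 2·((z_{α/2} + z_β) / d)².
z_{α/2} + z_β = 2.576 + 1.645 = 4.221.
n = 2 × (4.221 / 0.61)² = 2 × 6.920² = 2 × 47.88 = 95.8.
Round up to the next whole participant.

n = 96 per group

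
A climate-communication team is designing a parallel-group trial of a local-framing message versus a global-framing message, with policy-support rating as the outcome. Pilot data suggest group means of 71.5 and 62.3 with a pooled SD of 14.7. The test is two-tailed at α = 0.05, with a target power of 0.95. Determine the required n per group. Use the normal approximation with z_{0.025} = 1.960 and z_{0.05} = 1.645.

n = 67 per group

Cohen's d = |M₁ − M₂| / SD_pooled = |71.5 − 62.3| / 14.7 = 9.2 / 14.7 = 0.626.
For two independent groups with equal n: n = 2·((z_{α/2} + z_β) / d)².
z_{α/2} + z_β = 1.960 + 1.645 = 3.605.
n = 2 × (3.605 / 0.626)² = 2 × 5.759² = 2 × 33.16 = 66.3.
Round up to the next whole participant.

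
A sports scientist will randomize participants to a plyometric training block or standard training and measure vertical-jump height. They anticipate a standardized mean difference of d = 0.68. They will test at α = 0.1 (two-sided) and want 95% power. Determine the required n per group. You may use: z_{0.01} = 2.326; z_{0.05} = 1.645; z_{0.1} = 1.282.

For two independent groups with equal n: n = 2·((z_{α/2} + z_β) / d)².
z_{α/2} + z_β = 1.645 + 1.645 = 3.290.
n = 2 × (3.290 / 0.68)² = 2 × 4.838² = 2 × 23.41 = 46.8.
Round up to the next whole participant.

n = 47 per group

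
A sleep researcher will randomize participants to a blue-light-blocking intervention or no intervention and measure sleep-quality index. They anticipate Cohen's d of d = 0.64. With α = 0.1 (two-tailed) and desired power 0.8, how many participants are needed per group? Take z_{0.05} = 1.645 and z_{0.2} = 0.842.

For two independent groups with equal n: n = 2·((z_{α/2} + z_β) / d)².
z_{α/2} + z_β = 1.645 + 0.842 = 2.487.
n = 2 × (2.487 / 0.64)² = 2 × 3.886² = 2 × 15.10 = 30.2.
Round up to the next whole participant.

n = 31 per group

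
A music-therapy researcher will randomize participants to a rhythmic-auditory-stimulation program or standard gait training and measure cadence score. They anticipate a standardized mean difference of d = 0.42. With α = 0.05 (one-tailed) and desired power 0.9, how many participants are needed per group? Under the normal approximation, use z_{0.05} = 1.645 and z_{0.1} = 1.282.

n = 98 per group

For two independent groups with equal n: n = 2·((z_{α} + z_β) / d)².
z_{α} + z_β = 1.645 + 1.282 = 2.927.
n = 2 × (2.927 / 0.42)² = 2 × 6.969² = 2 × 48.57 = 97.1.
Round up to the next whole participant.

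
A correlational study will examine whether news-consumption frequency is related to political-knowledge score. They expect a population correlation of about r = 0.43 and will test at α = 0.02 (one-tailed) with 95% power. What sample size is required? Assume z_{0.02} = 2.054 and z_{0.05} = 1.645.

Fisher's z: C = ½·ln((1+r)/(1−r)) = ½·ln(2.5088) = 0.4599.
n = ((z_{α} + z_β)/C)² + 3.
(2.054 + 1.645) / 0.4599 = 3.699 / 0.4599 = 8.043.
n = 8.043² + 3 = 64.69 + 3 = 67.7.
Round up.

n = 68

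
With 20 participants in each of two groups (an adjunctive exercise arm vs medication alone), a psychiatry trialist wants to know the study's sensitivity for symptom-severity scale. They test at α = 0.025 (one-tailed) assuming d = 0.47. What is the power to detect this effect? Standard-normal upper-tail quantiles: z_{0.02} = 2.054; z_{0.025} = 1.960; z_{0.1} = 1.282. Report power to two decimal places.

power ≈ 0.32

For two equal groups, power = Φ(d·√(n/2) − z_{α}).
d·√(n/2) = 0.47 × √(20/2) = 0.47 × 3.162 = 1.486.
z_β = 1.486 − 1.960 = -0.474.
Power = Φ(-0.474) = 0.318.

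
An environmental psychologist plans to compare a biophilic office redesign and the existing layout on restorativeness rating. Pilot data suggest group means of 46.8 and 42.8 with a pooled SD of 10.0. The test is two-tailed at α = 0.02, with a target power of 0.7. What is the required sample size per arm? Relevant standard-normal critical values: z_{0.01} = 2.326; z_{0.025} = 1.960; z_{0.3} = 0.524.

Cohen's d = |M₁ − M₂| / SD_pooled = |46.8 − 42.8| / 10.0 = 4.0 / 10.0 = 0.400.
For two independent groups with equal n: n = 2·((z_{α/2} + z_β) / d)².
z_{α/2} + z_β = 2.326 + 0.524 = 2.850.
n = 2 × (2.850 / 0.400)² = 2 × 7.125² = 2 × 50.77 = 101.5.
Round up to the next whole participant.

n = 102 per group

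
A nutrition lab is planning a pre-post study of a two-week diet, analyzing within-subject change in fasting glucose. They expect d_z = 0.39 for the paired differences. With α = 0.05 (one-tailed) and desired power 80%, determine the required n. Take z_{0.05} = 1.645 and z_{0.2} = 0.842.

For a paired (one-sample on differences) test: n = ((z_{α} + z_β) / d)².
z_{α} + z_β = 1.645 + 0.842 = 2.487.
n = (2.487 / 0.39)² = 6.377² = 40.67.
Round up.

n = 41 pairs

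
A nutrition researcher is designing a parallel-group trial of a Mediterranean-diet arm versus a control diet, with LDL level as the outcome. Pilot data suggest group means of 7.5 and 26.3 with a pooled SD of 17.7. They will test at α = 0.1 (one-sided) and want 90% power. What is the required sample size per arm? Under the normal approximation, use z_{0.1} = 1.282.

Cohen's d = |M₁ − M₂| / SD_pooled = |7.5 − 26.3| / 17.7 = 18.8 / 17.7 = 1.062.
For two independent groups with equal n: n = 2·((z_{α} + z_β) / d)².
z_{α} + z_β = 1.282 + 1.282 = 2.564.
n = 2 × (2.564 / 1.062)² = 2 × 2.414² = 2 × 5.83 = 11.7.
Round up to the next whole participant.

n = 12 per group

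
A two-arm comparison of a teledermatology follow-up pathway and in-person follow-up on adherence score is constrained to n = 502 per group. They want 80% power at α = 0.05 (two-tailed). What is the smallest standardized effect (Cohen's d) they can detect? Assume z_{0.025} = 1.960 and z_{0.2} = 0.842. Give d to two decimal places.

d_min ≈ 0.18

For two independent groups of n = 502 each: d_min = (z_{α/2} + z_β)·√(2/n).
z-sum = 1.960 + 0.842 = 2.802.
d_min = 2.802 × √(2/502) = 2.802 × 0.0631 = 0.177.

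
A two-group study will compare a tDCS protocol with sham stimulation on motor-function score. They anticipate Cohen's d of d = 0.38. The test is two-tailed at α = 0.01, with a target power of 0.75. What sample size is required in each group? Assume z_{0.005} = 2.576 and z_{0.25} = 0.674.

n = 147 per group

For two independent groups with equal n: n = 2·((z_{α/2} + z_β) / d)².
z_{α/2} + z_β = 2.576 + 0.674 = 3.250.
n = 2 × (3.250 / 0.38)² = 2 × 8.553² = 2 × 73.15 = 146.3.
Round up to the next whole participant.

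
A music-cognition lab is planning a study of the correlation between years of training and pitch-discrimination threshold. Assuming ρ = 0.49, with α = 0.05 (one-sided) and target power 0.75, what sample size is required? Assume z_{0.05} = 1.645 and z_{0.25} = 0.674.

Fisher's z: C = ½·ln((1+r)/(1−r)) = ½·ln(2.9216) = 0.5361.
n = ((z_{α} + z_β)/C)² + 3.
(1.645 + 0.674) / 0.5361 = 2.319 / 0.5361 = 4.326.
n = 4.326² + 3 = 18.71 + 3 = 21.7.
Round up.

n = 22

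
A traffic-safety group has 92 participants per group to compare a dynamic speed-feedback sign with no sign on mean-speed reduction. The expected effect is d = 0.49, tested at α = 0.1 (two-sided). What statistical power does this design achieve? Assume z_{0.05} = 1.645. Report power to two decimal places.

power ≈ 0.95

For two equal groups, power = Φ(d·√(n/2) − z_{α/2}).
d·√(n/2) = 0.49 × √(92/2) = 0.49 × 6.782 = 3.323.
z_β = 3.323 − 1.645 = 1.678.
Power = Φ(1.678) = 0.953.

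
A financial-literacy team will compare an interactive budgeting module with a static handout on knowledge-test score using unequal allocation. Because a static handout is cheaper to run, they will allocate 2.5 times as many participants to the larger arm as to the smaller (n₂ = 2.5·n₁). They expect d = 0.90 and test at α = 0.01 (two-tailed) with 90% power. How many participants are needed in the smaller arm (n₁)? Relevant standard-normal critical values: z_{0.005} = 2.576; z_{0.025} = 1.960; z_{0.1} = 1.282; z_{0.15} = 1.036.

With allocation ratio k = n₂/n₁ = 2.5, Var(x̄₁−x̄₂) = σ²(1/n₁ + 1/(k·n₁)) = σ²·(k+1)/(k·n₁).
So n₁ = (1 + 1/k)·((z_{α/2} + z_β)/d)² = 1.400 × (3.858/0.90)².
n₁ = 1.400 × 18.38 = 25.7.
Round up: n₁ = 26, giving n₂ = 2.5 × 26 = 65.

n₁ = 26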